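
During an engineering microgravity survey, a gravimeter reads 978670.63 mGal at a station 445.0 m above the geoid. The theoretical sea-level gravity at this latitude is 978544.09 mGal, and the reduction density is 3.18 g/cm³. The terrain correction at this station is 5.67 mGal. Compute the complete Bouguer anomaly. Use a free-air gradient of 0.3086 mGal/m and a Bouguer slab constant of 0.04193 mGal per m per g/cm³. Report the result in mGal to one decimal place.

Free-air correction = 0.3086 × 445.0 = 137.33 mGal
Free-air anomaly = 978670.63 − 978544.09 + (137.33) = 263.87 mGal
Bouguer slab correction = 0.04193 × 3.18 × 445.0 = 59.34 mGal
Simple Bouguer anomaly = 263.87 − (59.34) = 204.53 mGal
Complete Bouguer anomaly = 204.53 + 5.67 = 210.20 mGal

210.2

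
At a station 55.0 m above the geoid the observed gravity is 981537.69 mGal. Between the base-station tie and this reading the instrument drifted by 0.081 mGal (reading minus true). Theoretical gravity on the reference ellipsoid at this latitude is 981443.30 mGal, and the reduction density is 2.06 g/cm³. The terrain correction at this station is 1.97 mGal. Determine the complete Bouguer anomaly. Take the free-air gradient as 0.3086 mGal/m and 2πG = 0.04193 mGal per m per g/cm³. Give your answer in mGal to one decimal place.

Drift-corrected reading = 981537.69 − (0.081) = 981537.609 mGal
Free-air correction = 0.3086 × 55.0 = 16.97 mGal
Free-air anomaly = 981537.609 − 981443.30 + (16.97) = 111.279 mGal
Bouguer slab correction = 0.04193 × 2.06 × 55.0 = 4.75 mGal
Simple Bouguer anomaly = 111.279 − (4.75) = 106.529 mGal
Complete Bouguer anomaly = 106.529 + 1.97 = 108.499 mGal

108.5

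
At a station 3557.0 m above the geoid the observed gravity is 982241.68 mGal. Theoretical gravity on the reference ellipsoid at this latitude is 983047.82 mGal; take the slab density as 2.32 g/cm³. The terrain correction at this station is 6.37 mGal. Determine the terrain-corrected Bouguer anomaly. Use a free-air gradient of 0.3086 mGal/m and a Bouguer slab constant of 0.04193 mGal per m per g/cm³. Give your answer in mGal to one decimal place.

Free-air correction = 0.3086 × 3557.0 = 1097.69 mGal
Free-air anomaly = 982241.68 − 983047.82 + (1097.69) = 291.55 mGal
Bouguer slab correction = 0.04193 × 2.32 × 3557.0 = 346.02 mGal
Simple Bouguer anomaly = 291.55 − (346.02) = -54.47 mGal
Complete Bouguer anomaly = -54.47 + 6.37 = -48.10 mGal

-48.1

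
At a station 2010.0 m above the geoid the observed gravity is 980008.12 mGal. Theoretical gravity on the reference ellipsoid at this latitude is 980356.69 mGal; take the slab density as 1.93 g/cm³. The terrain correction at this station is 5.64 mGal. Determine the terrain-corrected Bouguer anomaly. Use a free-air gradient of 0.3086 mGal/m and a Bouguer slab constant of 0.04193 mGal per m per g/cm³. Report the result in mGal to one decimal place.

114.7

Free-air correction = 0.3086 × 2010.0 = 620.29 mGal
Free-air anomaly = 980008.12 − 980356.69 + (620.29) = 271.72 mGal
Bouguer slab correction = 0.04193 × 1.93 × 2010.0 = 162.66 mGal
Simple Bouguer anomaly = 271.72 − (162.66) = 109.06 mGal
Complete Bouguer anomaly = 109.06 + 5.64 = 114.70 mGal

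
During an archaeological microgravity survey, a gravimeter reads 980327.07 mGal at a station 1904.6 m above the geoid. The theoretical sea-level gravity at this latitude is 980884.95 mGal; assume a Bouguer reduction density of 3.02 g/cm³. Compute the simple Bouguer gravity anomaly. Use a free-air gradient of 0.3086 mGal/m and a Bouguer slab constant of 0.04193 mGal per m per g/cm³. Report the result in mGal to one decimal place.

-211.3

Free-air correction = 0.3086 × 1904.6 = 587.76 mGal
Free-air anomaly = 980327.07 − 980884.95 + (587.76) = 29.88 mGal
Bouguer slab correction = 0.04193 × 3.02 × 1904.6 = 241.18 mGal
Simple Bouguer anomaly = 29.88 − (241.18) = -211.30 mGal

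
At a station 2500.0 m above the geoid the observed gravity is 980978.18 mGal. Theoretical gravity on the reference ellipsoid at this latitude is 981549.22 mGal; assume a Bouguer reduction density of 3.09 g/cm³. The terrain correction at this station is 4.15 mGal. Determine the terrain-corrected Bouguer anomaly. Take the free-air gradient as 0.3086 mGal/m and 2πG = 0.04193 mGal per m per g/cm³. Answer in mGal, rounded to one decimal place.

-119.3

Free-air correction = 0.3086 × 2500.0 = 771.50 mGal
Free-air anomaly = 980978.18 − 981549.22 + (771.50) = 200.46 mGal
Bouguer slab correction = 0.04193 × 3.09 × 2500.0 = 323.91 mGal
Simple Bouguer anomaly = 200.46 − (323.91) = -123.45 mGal
Complete Bouguer anomaly = -123.45 + 4.15 = -119.30 mGal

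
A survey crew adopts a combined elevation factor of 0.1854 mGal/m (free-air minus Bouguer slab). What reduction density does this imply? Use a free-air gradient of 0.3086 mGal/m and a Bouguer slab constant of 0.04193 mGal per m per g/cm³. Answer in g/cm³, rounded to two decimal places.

0.1854 = 0.3086 − 0.04193 × ρ
ρ = (0.3086 − 0.1854) / 0.04193 = 2.94 g/cm³

2.94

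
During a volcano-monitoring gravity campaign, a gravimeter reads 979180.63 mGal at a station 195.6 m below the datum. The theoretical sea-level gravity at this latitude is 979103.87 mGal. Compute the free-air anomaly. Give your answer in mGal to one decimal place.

16.4

Free-air correction = 0.3086 × -195.6 = -60.36 mGal
Free-air anomaly = 979180.63 − 979103.87 + (-60.36) = 16.40 mGal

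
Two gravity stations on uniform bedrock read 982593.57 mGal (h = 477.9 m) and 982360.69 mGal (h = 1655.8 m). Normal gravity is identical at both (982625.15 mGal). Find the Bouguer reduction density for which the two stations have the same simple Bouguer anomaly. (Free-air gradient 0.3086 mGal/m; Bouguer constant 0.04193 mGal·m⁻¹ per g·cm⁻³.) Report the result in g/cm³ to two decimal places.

Δg_obs = 982360.69 − 982593.57 = -232.88 mGal over Δh = 1655.8 − 477.9 = 1177.9 m
Equal Bouguer anomalies ⇒ Δg_obs + (0.3086 − 0.04193ρ)·Δh = 0
0.3086 − 0.04193ρ = −Δg_obs/Δh = 0.19771
ρ = (0.3086 − 0.19771) / 0.04193 = 2.64 g/cm³

2.64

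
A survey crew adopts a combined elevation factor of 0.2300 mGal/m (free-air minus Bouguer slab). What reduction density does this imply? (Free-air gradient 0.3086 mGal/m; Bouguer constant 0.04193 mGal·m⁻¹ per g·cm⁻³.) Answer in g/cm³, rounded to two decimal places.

0.2300 = 0.3086 − 0.04193 × ρ
ρ = (0.3086 − 0.2300) / 0.04193 = 1.87 g/cm³

1.87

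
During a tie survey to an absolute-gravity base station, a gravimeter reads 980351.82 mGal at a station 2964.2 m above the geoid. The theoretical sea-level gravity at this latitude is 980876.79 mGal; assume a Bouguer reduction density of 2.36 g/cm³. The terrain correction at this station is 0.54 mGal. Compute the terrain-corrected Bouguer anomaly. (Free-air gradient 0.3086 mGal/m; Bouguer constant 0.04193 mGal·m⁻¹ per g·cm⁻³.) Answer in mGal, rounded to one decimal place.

97.0

Free-air correction = 0.3086 × 2964.2 = 914.75 mGal
Free-air anomaly = 980351.82 − 980876.79 + (914.75) = 389.78 mGal
Bouguer slab correction = 0.04193 × 2.36 × 2964.2 = 293.32 mGal
Simple Bouguer anomaly = 389.78 − (293.32) = 96.46 mGal
Complete Bouguer anomaly = 96.46 + 0.54 = 97.00 mGal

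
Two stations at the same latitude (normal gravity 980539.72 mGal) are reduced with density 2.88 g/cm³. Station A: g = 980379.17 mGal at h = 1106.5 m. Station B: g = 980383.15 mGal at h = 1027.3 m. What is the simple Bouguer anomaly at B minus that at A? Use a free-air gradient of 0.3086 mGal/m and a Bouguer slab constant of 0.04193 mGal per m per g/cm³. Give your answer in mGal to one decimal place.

-10.9

Δg_SB(A) = 980379.17 − 980539.72 + 0.3086×1106.5 − 0.04193×2.88×1106.5 = 47.30 mGal
Δg_SB(B) = 980383.15 − 980539.72 + 0.3086×1027.3 − 0.04193×2.88×1027.3 = 36.40 mGal
Difference = 36.40 − (47.30) = -10.90 mGal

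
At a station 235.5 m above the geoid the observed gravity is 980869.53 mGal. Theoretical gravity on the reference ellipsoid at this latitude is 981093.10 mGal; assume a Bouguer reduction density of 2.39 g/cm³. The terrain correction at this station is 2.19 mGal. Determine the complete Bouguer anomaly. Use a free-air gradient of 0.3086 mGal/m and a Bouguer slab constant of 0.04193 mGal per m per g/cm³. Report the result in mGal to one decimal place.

Free-air correction = 0.3086 × 235.5 = 72.68 mGal
Free-air anomaly = 980869.53 − 981093.10 + (72.68) = -150.89 mGal
Bouguer slab correction = 0.04193 × 2.39 × 235.5 = 23.60 mGal
Simple Bouguer anomaly = -150.89 − (23.60) = -174.49 mGal
Complete Bouguer anomaly = -174.49 + 2.19 = -172.30 mGal

-172.3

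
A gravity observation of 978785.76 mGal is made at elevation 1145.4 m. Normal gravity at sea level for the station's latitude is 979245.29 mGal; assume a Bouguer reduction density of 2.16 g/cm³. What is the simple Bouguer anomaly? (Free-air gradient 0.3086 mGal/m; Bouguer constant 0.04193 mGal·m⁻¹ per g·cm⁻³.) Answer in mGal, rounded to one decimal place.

Free-air correction = 0.3086 × 1145.4 = 353.47 mGal
Free-air anomaly = 978785.76 − 979245.29 + (353.47) = -106.06 mGal
Bouguer slab correction = 0.04193 × 2.16 × 1145.4 = 103.74 mGal
Simple Bouguer anomaly = -106.06 − (103.74) = -209.80 mGal

-209.8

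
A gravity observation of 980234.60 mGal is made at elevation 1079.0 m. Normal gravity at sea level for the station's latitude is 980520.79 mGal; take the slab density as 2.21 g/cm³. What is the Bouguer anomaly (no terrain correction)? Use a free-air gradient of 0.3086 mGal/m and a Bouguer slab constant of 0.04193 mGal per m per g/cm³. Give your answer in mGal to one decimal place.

-53.2

Free-air correction = 0.3086 × 1079.0 = 332.98 mGal
Free-air anomaly = 980234.60 − 980520.79 + (332.98) = 46.79 mGal
Bouguer slab correction = 0.04193 × 2.21 × 1079.0 = 99.99 mGal
Simple Bouguer anomaly = 46.79 − (99.99) = -53.20 mGal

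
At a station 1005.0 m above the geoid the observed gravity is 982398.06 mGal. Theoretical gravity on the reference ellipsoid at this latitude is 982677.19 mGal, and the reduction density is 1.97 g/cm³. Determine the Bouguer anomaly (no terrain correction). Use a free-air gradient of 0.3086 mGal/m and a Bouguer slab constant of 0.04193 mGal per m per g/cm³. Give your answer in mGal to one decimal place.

Free-air correction = 0.3086 × 1005.0 = 310.14 mGal
Free-air anomaly = 982398.06 − 982677.19 + (310.14) = 31.01 mGal
Bouguer slab correction = 0.04193 × 1.97 × 1005.0 = 83.02 mGal
Simple Bouguer anomaly = 31.01 − (83.02) = -52.01 mGal

-52.0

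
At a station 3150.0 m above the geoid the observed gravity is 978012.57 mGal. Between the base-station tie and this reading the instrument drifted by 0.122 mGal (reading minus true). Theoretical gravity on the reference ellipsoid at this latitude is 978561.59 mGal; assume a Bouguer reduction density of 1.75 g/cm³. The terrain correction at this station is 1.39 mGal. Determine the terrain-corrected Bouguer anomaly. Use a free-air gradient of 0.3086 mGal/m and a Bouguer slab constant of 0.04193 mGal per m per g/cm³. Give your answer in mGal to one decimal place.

193.2

Drift-corrected reading = 978012.57 − (0.122) = 978012.448 mGal
Free-air correction = 0.3086 × 3150.0 = 972.09 mGal
Free-air anomaly = 978012.448 − 978561.59 + (972.09) = 422.948 mGal
Bouguer slab correction = 0.04193 × 1.75 × 3150.0 = 231.14 mGal
Simple Bouguer anomaly = 422.948 − (231.14) = 191.808 mGal
Complete Bouguer anomaly = 191.808 + 1.39 = 193.198 mGal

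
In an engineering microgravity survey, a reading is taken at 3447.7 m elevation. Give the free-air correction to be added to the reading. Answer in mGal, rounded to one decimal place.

1064.0

Free-air correction = 0.3086 × 3447.7 = 1064.0 mGal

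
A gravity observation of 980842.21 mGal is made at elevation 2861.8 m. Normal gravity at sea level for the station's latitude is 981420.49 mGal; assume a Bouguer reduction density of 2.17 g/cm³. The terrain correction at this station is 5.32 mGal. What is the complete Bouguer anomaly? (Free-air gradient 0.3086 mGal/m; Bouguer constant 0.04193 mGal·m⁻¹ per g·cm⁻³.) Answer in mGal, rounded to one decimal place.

49.8

Free-air correction = 0.3086 × 2861.8 = 883.15 mGal
Free-air anomaly = 980842.21 − 981420.49 + (883.15) = 304.87 mGal
Bouguer slab correction = 0.04193 × 2.17 × 2861.8 = 260.39 mGal
Simple Bouguer anomaly = 304.87 − (260.39) = 44.48 mGal
Complete Bouguer anomaly = 44.48 + 5.32 = 49.80 mGal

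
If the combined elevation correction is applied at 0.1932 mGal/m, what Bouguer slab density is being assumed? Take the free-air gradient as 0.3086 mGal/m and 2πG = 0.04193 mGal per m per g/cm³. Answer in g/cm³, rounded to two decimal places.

2.75

0.1932 = 0.3086 − 0.04193 × ρ
ρ = (0.3086 − 0.1932) / 0.04193 = 2.75 g/cm³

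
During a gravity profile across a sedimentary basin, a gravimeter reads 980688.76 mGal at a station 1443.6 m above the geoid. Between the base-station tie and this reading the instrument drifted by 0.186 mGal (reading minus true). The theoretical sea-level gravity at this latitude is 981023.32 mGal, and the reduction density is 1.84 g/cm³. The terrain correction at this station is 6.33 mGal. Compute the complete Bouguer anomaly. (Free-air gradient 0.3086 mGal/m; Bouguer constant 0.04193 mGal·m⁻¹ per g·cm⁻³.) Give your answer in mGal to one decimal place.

Drift-corrected reading = 980688.76 − (0.186) = 980688.574 mGal
Free-air correction = 0.3086 × 1443.6 = 445.49 mGal
Free-air anomaly = 980688.574 − 981023.32 + (445.49) = 110.744 mGal
Bouguer slab correction = 0.04193 × 1.84 × 1443.6 = 111.38 mGal
Simple Bouguer anomaly = 110.744 − (111.38) = -0.636 mGal
Complete Bouguer anomaly = -0.636 + 6.33 = 5.694 mGal

5.7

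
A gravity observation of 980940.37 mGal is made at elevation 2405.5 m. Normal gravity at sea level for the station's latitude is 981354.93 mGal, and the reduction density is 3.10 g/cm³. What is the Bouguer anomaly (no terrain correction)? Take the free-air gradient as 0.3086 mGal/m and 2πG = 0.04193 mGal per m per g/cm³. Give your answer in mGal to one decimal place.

15.1

Free-air correction = 0.3086 × 2405.5 = 742.34 mGal
Free-air anomaly = 980940.37 − 981354.93 + (742.34) = 327.78 mGal
Bouguer slab correction = 0.04193 × 3.10 × 2405.5 = 312.67 mGal
Simple Bouguer anomaly = 327.78 − (312.67) = 15.11 mGal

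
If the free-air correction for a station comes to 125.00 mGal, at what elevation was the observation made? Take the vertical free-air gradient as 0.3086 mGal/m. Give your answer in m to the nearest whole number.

h = 125.00 / 0.3086 = 405.06 m

405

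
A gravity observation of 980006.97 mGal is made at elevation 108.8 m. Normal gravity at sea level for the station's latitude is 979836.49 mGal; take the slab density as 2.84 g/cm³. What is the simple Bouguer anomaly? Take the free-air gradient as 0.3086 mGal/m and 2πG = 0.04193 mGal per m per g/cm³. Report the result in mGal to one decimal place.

191.1

Free-air correction = 0.3086 × 108.8 = 33.58 mGal
Free-air anomaly = 980006.97 − 979836.49 + (33.58) = 204.06 mGal
Bouguer slab correction = 0.04193 × 2.84 × 108.8 = 12.96 mGal
Simple Bouguer anomaly = 204.06 − (12.96) = 191.10 mGal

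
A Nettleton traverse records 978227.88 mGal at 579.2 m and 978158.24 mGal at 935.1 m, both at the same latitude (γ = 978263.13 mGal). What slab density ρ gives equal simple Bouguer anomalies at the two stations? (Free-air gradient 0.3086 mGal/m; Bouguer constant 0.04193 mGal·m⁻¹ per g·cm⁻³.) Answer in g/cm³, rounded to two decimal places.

Δg_obs = 978158.24 − 978227.88 = -69.64 mGal over Δh = 935.1 − 579.2 = 355.9 m
Equal Bouguer anomalies ⇒ Δg_obs + (0.3086 − 0.04193ρ)·Δh = 0
0.3086 − 0.04193ρ = −Δg_obs/Δh = 0.19567
ρ = (0.3086 − 0.19567) / 0.04193 = 2.69 g/cm³

2.69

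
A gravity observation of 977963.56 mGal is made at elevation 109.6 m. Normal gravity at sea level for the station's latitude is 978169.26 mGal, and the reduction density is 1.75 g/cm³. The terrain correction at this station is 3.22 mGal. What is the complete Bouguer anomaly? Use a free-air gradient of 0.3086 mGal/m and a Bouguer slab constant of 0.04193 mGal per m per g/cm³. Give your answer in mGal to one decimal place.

Free-air correction = 0.3086 × 109.6 = 33.82 mGal
Free-air anomaly = 977963.56 − 978169.26 + (33.82) = -171.88 mGal
Bouguer slab correction = 0.04193 × 1.75 × 109.6 = 8.04 mGal
Simple Bouguer anomaly = -171.88 − (8.04) = -179.92 mGal
Complete Bouguer anomaly = -179.92 + 3.22 = -176.70 mGal

-176.7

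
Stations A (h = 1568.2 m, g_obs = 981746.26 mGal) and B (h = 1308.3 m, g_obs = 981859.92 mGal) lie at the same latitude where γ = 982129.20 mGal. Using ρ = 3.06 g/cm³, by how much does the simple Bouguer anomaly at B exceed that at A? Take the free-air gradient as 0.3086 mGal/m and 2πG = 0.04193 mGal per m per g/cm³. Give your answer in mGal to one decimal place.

66.8

Δg_SB(A) = 981746.26 − 982129.20 + 0.3086×1568.2 − 0.04193×3.06×1568.2 = -100.20 mGal
Δg_SB(B) = 981859.92 − 982129.20 + 0.3086×1308.3 − 0.04193×3.06×1308.3 = -33.40 mGal
Difference = -33.40 − (-100.20) = 66.80 mGal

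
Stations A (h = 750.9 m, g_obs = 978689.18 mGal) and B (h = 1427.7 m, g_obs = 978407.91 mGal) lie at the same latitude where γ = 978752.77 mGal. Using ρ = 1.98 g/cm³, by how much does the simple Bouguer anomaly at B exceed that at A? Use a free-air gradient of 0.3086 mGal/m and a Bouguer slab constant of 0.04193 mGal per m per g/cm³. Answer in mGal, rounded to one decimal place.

Δg_SB(A) = 978689.18 − 978752.77 + 0.3086×750.9 − 0.04193×1.98×750.9 = 105.80 mGal
Δg_SB(B) = 978407.91 − 978752.77 + 0.3086×1427.7 − 0.04193×1.98×1427.7 = -22.80 mGal
Difference = -22.80 − (105.80) = -128.60 mGal

-128.6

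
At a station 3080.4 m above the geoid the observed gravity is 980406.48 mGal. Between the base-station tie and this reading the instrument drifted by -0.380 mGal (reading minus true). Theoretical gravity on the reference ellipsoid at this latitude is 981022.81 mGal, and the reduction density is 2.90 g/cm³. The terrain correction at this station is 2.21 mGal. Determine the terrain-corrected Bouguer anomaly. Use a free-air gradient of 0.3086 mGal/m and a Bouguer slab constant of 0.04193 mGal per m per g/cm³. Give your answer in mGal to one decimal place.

-37.7

Drift-corrected reading = 980406.48 − (-0.380) = 980406.860 mGal
Free-air correction = 0.3086 × 3080.4 = 950.61 mGal
Free-air anomaly = 980406.860 − 981022.81 + (950.61) = 334.660 mGal
Bouguer slab correction = 0.04193 × 2.90 × 3080.4 = 374.57 mGal
Simple Bouguer anomaly = 334.660 − (374.57) = -39.910 mGal
Complete Bouguer anomaly = -39.910 + 2.21 = -37.700 mGal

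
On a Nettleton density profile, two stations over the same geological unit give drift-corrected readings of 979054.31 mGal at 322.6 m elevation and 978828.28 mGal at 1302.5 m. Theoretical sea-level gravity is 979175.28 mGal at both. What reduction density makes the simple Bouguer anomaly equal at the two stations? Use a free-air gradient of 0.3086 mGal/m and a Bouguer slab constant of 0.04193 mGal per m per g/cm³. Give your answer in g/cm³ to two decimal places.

1.86

Δg_obs = 978828.28 − 979054.31 = -226.03 mGal over Δh = 1302.5 − 322.6 = 979.9 m
Equal Bouguer anomalies ⇒ Δg_obs + (0.3086 − 0.04193ρ)·Δh = 0
0.3086 − 0.04193ρ = −Δg_obs/Δh = 0.23067
ρ = (0.3086 − 0.23067) / 0.04193 = 1.86 g/cm³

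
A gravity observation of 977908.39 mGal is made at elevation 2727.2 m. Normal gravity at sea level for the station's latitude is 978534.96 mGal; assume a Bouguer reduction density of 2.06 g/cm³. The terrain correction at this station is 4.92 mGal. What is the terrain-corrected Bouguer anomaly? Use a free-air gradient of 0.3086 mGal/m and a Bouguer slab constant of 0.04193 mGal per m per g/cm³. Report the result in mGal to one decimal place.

-15.6

Free-air correction = 0.3086 × 2727.2 = 841.61 mGal
Free-air anomaly = 977908.39 − 978534.96 + (841.61) = 215.04 mGal
Bouguer slab correction = 0.04193 × 2.06 × 2727.2 = 235.56 mGal
Simple Bouguer anomaly = 215.04 − (235.56) = -20.52 mGal
Complete Bouguer anomaly = -20.52 + 4.92 = -15.60 mGal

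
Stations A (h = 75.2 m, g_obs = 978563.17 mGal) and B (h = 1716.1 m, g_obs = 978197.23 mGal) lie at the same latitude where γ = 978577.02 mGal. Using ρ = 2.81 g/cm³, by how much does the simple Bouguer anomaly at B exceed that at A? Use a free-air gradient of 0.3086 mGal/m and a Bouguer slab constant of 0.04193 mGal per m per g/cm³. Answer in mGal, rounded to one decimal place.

-52.9

Δg_SB(A) = 978563.17 − 978577.02 + 0.3086×75.2 − 0.04193×2.81×75.2 = 0.50 mGal
Δg_SB(B) = 978197.23 − 978577.02 + 0.3086×1716.1 − 0.04193×2.81×1716.1 = -52.40 mGal
Difference = -52.40 − (0.50) = -52.90 mGal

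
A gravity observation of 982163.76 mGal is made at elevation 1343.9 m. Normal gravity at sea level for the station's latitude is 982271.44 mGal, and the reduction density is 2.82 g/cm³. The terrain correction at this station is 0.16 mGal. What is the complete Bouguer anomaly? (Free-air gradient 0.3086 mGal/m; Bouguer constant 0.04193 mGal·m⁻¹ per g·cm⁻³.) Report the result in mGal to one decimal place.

Free-air correction = 0.3086 × 1343.9 = 414.73 mGal
Free-air anomaly = 982163.76 − 982271.44 + (414.73) = 307.05 mGal
Bouguer slab correction = 0.04193 × 2.82 × 1343.9 = 158.91 mGal
Simple Bouguer anomaly = 307.05 − (158.91) = 148.14 mGal
Complete Bouguer anomaly = 148.14 + 0.16 = 148.30 mGal

148.3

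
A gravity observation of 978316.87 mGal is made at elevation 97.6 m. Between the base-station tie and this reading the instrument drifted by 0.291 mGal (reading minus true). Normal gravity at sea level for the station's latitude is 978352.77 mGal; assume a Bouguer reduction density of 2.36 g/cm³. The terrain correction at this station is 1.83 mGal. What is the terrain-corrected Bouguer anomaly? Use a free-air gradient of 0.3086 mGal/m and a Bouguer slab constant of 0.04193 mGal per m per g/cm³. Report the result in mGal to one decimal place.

-13.9

Drift-corrected reading = 978316.87 − (0.291) = 978316.579 mGal
Free-air correction = 0.3086 × 97.6 = 30.12 mGal
Free-air anomaly = 978316.579 − 978352.77 + (30.12) = -6.071 mGal
Bouguer slab correction = 0.04193 × 2.36 × 97.6 = 9.66 mGal
Simple Bouguer anomaly = -6.071 − (9.66) = -15.731 mGal
Complete Bouguer anomaly = -15.731 + 1.83 = -13.901 mGal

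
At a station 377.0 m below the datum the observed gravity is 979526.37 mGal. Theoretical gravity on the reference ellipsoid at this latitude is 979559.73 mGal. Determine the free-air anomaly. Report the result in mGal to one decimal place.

Free-air correction = 0.3086 × -377.0 = -116.34 mGal
Free-air anomaly = 979526.37 − 979559.73 + (-116.34) = -149.70 mGal

-149.7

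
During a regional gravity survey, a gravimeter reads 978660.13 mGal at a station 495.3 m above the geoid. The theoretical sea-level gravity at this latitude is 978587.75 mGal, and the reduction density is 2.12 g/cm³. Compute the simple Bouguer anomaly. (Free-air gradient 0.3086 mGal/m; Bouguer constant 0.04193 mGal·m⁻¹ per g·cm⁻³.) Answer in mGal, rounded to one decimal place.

181.2

Free-air correction = 0.3086 × 495.3 = 152.85 mGal
Free-air anomaly = 978660.13 − 978587.75 + (152.85) = 225.23 mGal
Bouguer slab correction = 0.04193 × 2.12 × 495.3 = 44.03 mGal
Simple Bouguer anomaly = 225.23 − (44.03) = 181.20 mGal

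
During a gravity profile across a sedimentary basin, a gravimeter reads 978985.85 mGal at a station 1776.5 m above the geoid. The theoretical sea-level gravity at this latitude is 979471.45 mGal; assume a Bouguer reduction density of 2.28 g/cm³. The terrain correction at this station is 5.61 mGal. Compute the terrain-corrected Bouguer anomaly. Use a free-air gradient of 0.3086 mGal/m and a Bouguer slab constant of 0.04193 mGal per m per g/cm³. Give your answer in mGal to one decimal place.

Free-air correction = 0.3086 × 1776.5 = 548.23 mGal
Free-air anomaly = 978985.85 − 979471.45 + (548.23) = 62.63 mGal
Bouguer slab correction = 0.04193 × 2.28 × 1776.5 = 169.83 mGal
Simple Bouguer anomaly = 62.63 − (169.83) = -107.20 mGal
Complete Bouguer anomaly = -107.20 + 5.61 = -101.59 mGal

-101.6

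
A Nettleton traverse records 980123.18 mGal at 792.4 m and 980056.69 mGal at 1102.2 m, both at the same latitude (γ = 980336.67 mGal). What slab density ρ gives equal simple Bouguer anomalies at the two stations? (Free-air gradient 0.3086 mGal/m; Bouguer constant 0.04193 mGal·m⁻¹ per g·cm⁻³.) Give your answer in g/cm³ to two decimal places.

2.24

Δg_obs = 980056.69 − 980123.18 = -66.49 mGal over Δh = 1102.2 − 792.4 = 309.8 m
Equal Bouguer anomalies ⇒ Δg_obs + (0.3086 − 0.04193ρ)·Δh = 0
0.3086 − 0.04193ρ = −Δg_obs/Δh = 0.21462
ρ = (0.3086 − 0.21462) / 0.04193 = 2.24 g/cm³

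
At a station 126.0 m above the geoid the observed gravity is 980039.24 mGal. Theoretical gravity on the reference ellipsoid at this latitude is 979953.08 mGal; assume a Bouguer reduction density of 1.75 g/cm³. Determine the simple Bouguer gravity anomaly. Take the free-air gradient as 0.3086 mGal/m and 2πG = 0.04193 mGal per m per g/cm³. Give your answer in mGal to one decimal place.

115.8

Free-air correction = 0.3086 × 126.0 = 38.88 mGal
Free-air anomaly = 980039.24 − 979953.08 + (38.88) = 125.04 mGal
Bouguer slab correction = 0.04193 × 1.75 × 126.0 = 9.25 mGal
Simple Bouguer anomaly = 125.04 − (9.25) = 115.79 mGal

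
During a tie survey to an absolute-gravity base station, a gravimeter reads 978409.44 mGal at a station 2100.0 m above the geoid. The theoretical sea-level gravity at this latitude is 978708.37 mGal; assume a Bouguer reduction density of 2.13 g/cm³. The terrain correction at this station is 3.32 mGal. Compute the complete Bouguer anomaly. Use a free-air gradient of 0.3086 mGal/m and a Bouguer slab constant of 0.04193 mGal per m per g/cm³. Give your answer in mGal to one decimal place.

164.9

Free-air correction = 0.3086 × 2100.0 = 648.06 mGal
Free-air anomaly = 978409.44 − 978708.37 + (648.06) = 349.13 mGal
Bouguer slab correction = 0.04193 × 2.13 × 2100.0 = 187.55 mGal
Simple Bouguer anomaly = 349.13 − (187.55) = 161.58 mGal
Complete Bouguer anomaly = 161.58 + 3.32 = 164.90 mGal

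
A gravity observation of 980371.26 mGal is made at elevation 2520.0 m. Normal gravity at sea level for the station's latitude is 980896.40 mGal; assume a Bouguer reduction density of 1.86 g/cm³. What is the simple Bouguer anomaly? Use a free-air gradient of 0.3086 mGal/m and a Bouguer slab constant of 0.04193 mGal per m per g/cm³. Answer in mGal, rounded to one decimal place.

Free-air correction = 0.3086 × 2520.0 = 777.67 mGal
Free-air anomaly = 980371.26 − 980896.40 + (777.67) = 252.53 mGal
Bouguer slab correction = 0.04193 × 1.86 × 2520.0 = 196.53 mGal
Simple Bouguer anomaly = 252.53 − (196.53) = 56.00 mGal

56.0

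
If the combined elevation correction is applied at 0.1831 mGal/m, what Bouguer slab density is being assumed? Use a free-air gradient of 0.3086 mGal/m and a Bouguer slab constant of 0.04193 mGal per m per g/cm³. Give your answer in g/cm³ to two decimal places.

0.1831 = 0.3086 − 0.04193 × ρ
ρ = (0.3086 − 0.1831) / 0.04193 = 2.99 g/cm³

2.99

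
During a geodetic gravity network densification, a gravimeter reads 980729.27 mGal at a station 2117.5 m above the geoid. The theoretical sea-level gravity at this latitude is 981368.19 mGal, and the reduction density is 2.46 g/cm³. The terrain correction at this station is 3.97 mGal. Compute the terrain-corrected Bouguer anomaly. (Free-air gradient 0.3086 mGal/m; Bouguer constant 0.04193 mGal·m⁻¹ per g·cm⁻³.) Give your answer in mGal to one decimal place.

-199.9

Free-air correction = 0.3086 × 2117.5 = 653.46 mGal
Free-air anomaly = 980729.27 − 981368.19 + (653.46) = 14.54 mGal
Bouguer slab correction = 0.04193 × 2.46 × 2117.5 = 218.42 mGal
Simple Bouguer anomaly = 14.54 − (218.42) = -203.88 mGal
Complete Bouguer anomaly = -203.88 + 3.97 = -199.91 mGal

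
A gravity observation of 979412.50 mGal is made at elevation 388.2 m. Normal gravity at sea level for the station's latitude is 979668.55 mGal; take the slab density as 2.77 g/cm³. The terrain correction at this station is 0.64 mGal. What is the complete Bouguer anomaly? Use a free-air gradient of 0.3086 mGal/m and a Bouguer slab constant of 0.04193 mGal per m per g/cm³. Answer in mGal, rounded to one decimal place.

-180.7

Free-air correction = 0.3086 × 388.2 = 119.80 mGal
Free-air anomaly = 979412.50 − 979668.55 + (119.80) = -136.25 mGal
Bouguer slab correction = 0.04193 × 2.77 × 388.2 = 45.09 mGal
Simple Bouguer anomaly = -136.25 − (45.09) = -181.34 mGal
Complete Bouguer anomaly = -181.34 + 0.64 = -180.70 mGal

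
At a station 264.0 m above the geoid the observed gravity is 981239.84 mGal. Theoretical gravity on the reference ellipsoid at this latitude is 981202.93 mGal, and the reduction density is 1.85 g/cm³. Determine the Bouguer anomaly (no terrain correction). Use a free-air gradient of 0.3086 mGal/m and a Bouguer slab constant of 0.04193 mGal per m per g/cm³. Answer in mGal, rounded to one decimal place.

Free-air correction = 0.3086 × 264.0 = 81.47 mGal
Free-air anomaly = 981239.84 − 981202.93 + (81.47) = 118.38 mGal
Bouguer slab correction = 0.04193 × 1.85 × 264.0 = 20.48 mGal
Simple Bouguer anomaly = 118.38 − (20.48) = 97.90 mGal

97.9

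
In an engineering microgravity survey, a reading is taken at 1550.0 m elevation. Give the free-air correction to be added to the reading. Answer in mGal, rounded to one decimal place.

Free-air correction = 0.3086 × 1550.0 = 478.3 mGal

478.3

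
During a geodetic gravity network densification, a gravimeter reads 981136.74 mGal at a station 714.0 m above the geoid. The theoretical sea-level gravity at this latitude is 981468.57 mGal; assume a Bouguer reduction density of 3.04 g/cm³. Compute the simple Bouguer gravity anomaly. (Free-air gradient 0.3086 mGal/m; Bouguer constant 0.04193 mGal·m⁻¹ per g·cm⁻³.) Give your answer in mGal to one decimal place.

-202.5

Free-air correction = 0.3086 × 714.0 = 220.34 mGal
Free-air anomaly = 981136.74 − 981468.57 + (220.34) = -111.49 mGal
Bouguer slab correction = 0.04193 × 3.04 × 714.0 = 91.01 mGal
Simple Bouguer anomaly = -111.49 − (91.01) = -202.50 mGal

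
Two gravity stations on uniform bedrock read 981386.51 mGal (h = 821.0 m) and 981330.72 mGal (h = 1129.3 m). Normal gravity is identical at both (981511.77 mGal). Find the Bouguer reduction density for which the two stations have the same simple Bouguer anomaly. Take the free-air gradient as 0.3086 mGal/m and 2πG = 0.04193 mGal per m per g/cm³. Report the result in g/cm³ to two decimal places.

Δg_obs = 981330.72 − 981386.51 = -55.79 mGal over Δh = 1129.3 − 821.0 = 308.3 m
Equal Bouguer anomalies ⇒ Δg_obs + (0.3086 − 0.04193ρ)·Δh = 0
0.3086 − 0.04193ρ = −Δg_obs/Δh = 0.18096
ρ = (0.3086 − 0.18096) / 0.04193 = 3.04 g/cm³

3.04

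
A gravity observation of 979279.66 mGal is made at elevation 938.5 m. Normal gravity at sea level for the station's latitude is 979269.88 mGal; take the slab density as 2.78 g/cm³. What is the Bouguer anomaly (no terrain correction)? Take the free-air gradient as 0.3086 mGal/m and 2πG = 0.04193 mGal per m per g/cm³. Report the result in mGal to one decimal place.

Free-air correction = 0.3086 × 938.5 = 289.62 mGal
Free-air anomaly = 979279.66 − 979269.88 + (289.62) = 299.40 mGal
Bouguer slab correction = 0.04193 × 2.78 × 938.5 = 109.40 mGal
Simple Bouguer anomaly = 299.40 − (109.40) = 190.00 mGal

190.0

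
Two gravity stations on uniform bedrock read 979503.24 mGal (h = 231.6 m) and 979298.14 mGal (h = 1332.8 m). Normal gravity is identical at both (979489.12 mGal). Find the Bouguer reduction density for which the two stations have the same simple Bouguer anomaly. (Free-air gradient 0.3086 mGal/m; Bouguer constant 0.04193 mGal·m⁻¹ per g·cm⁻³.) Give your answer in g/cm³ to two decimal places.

2.92

Δg_obs = 979298.14 − 979503.24 = -205.10 mGal over Δh = 1332.8 − 231.6 = 1101.2 m
Equal Bouguer anomalies ⇒ Δg_obs + (0.3086 − 0.04193ρ)·Δh = 0
0.3086 − 0.04193ρ = −Δg_obs/Δh = 0.18625
ρ = (0.3086 − 0.18625) / 0.04193 = 2.92 g/cm³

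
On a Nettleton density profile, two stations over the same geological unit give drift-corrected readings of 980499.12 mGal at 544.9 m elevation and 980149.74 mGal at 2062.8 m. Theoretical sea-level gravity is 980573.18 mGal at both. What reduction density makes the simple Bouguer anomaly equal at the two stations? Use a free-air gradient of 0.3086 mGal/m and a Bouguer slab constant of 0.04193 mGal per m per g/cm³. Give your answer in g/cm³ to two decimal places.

Δg_obs = 980149.74 − 980499.12 = -349.38 mGal over Δh = 2062.8 − 544.9 = 1517.9 m
Equal Bouguer anomalies ⇒ Δg_obs + (0.3086 − 0.04193ρ)·Δh = 0
0.3086 − 0.04193ρ = −Δg_obs/Δh = 0.23017
ρ = (0.3086 − 0.23017) / 0.04193 = 1.87 g/cm³

1.87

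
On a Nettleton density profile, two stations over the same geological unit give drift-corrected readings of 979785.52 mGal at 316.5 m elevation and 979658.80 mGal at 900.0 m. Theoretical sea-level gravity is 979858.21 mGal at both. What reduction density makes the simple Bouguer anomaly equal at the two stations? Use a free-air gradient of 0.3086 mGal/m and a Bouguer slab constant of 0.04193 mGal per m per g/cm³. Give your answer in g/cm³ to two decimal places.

2.18

Δg_obs = 979658.80 − 979785.52 = -126.72 mGal over Δh = 900.0 − 316.5 = 583.5 m
Equal Bouguer anomalies ⇒ Δg_obs + (0.3086 − 0.04193ρ)·Δh = 0
0.3086 − 0.04193ρ = −Δg_obs/Δh = 0.21717
ρ = (0.3086 − 0.21717) / 0.04193 = 2.18 g/cm³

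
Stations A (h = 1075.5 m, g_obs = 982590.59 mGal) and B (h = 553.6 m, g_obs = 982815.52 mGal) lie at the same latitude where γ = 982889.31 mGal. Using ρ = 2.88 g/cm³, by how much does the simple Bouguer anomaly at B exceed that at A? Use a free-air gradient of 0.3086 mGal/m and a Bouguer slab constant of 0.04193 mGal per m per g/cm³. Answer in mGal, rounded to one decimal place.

126.9

Δg_SB(A) = 982590.59 − 982889.31 + 0.3086×1075.5 − 0.04193×2.88×1075.5 = -96.70 mGal
Δg_SB(B) = 982815.52 − 982889.31 + 0.3086×553.6 − 0.04193×2.88×553.6 = 30.20 mGal
Difference = 30.20 − (-96.70) = 126.90 mGal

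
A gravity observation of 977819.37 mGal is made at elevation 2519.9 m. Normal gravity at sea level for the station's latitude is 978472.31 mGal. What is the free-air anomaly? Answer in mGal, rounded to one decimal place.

124.7

Free-air correction = 0.3086 × 2519.9 = 777.64 mGal
Free-air anomaly = 977819.37 − 978472.31 + (777.64) = 124.70 mGal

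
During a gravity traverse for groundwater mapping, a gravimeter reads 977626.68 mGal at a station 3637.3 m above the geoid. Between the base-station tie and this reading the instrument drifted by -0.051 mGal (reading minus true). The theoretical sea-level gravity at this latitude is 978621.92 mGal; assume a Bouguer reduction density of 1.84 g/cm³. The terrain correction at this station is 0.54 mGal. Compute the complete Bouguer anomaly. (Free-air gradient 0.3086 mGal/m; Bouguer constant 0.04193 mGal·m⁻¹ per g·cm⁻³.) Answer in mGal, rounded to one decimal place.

Drift-corrected reading = 977626.68 − (-0.051) = 977626.731 mGal
Free-air correction = 0.3086 × 3637.3 = 1122.47 mGal
Free-air anomaly = 977626.731 − 978621.92 + (1122.47) = 127.281 mGal
Bouguer slab correction = 0.04193 × 1.84 × 3637.3 = 280.62 mGal
Simple Bouguer anomaly = 127.281 − (280.62) = -153.339 mGal
Complete Bouguer anomaly = -153.339 + 0.54 = -152.799 mGal

-152.8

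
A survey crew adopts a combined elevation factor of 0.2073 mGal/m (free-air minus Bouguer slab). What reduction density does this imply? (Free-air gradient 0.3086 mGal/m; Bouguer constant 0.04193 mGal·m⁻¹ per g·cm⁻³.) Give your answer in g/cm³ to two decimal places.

0.2073 = 0.3086 − 0.04193 × ρ
ρ = (0.3086 − 0.2073) / 0.04193 = 2.42 g/cm³

2.42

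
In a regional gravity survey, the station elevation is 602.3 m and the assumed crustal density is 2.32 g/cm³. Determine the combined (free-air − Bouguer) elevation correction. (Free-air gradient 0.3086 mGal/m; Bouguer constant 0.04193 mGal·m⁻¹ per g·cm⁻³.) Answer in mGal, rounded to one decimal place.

Combined gradient = 0.3086 − 0.04193 × 2.32 = 0.2113224 mGal/m
Combined elevation correction = 0.2113224 × 602.3 = 127.3 mGal

127.3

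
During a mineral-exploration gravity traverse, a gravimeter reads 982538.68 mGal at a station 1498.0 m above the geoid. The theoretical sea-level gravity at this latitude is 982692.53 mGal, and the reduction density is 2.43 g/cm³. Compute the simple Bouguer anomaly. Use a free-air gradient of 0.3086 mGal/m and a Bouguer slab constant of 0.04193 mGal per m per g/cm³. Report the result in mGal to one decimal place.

Free-air correction = 0.3086 × 1498.0 = 462.28 mGal
Free-air anomaly = 982538.68 − 982692.53 + (462.28) = 308.43 mGal
Bouguer slab correction = 0.04193 × 2.43 × 1498.0 = 152.63 mGal
Simple Bouguer anomaly = 308.43 − (152.63) = 155.80 mGal

155.8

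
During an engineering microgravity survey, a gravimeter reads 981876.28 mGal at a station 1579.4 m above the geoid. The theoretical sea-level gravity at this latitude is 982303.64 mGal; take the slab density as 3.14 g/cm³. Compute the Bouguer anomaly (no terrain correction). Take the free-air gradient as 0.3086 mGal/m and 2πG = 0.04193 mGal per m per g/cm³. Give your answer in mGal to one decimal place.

Free-air correction = 0.3086 × 1579.4 = 487.40 mGal
Free-air anomaly = 981876.28 − 982303.64 + (487.40) = 60.04 mGal
Bouguer slab correction = 0.04193 × 3.14 × 1579.4 = 207.94 mGal
Simple Bouguer anomaly = 60.04 − (207.94) = -147.90 mGal

-147.9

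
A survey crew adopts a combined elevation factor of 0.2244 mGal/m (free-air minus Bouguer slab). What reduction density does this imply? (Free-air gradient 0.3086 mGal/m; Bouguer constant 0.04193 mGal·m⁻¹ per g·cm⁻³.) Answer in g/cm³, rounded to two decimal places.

0.2244 = 0.3086 − 0.04193 × ρ
ρ = (0.3086 − 0.2244) / 0.04193 = 2.01 g/cm³

2.01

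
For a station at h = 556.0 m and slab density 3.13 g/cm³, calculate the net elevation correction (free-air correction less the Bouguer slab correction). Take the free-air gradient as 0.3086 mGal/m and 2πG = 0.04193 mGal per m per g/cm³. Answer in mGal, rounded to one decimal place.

Combined gradient = 0.3086 − 0.04193 × 3.13 = 0.1773591 mGal/m
Combined elevation correction = 0.1773591 × 556.0 = 98.6 mGal

98.6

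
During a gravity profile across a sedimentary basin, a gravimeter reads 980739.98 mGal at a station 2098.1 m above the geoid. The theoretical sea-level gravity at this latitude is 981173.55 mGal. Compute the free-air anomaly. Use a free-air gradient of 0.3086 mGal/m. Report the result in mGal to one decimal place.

Free-air correction = 0.3086 × 2098.1 = 647.47 mGal
Free-air anomaly = 980739.98 − 981173.55 + (647.47) = 213.90 mGal

213.9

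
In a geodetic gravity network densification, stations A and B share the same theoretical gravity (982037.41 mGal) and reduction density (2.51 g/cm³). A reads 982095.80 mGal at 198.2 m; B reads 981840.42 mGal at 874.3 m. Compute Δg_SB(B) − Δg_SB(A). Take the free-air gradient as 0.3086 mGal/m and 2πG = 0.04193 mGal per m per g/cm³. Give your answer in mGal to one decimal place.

-117.9

Δg_SB(A) = 982095.80 − 982037.41 + 0.3086×198.2 − 0.04193×2.51×198.2 = 98.70 mGal
Δg_SB(B) = 981840.42 − 982037.41 + 0.3086×874.3 − 0.04193×2.51×874.3 = -19.20 mGal
Difference = -19.20 − (98.70) = -117.90 mGal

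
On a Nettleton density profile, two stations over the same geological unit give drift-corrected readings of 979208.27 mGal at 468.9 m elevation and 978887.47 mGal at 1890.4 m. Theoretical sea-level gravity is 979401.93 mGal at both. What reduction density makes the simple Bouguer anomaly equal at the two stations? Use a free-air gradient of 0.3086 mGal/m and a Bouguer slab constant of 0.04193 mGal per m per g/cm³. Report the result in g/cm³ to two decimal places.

1.98

Δg_obs = 978887.47 − 979208.27 = -320.80 mGal over Δh = 1890.4 − 468.9 = 1421.5 m
Equal Bouguer anomalies ⇒ Δg_obs + (0.3086 − 0.04193ρ)·Δh = 0
0.3086 − 0.04193ρ = −Δg_obs/Δh = 0.22568
ρ = (0.3086 − 0.22568) / 0.04193 = 1.98 g/cm³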